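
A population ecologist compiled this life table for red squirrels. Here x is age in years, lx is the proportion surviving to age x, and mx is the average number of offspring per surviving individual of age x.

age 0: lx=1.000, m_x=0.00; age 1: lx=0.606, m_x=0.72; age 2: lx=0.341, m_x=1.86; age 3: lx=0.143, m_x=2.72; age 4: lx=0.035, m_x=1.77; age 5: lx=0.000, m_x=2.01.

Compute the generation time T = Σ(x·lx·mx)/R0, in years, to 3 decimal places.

lx·mx: 0, 0.43632, 0.63426, 0.38896, 0.06195, 0 → R0 = 1.52149
x·lx·mx: 0, 0.43632, 1.26852, 1.16688, 0.2478, 0 → Σ = 3.11952
T = 3.11952 / 1.52149 = 2.050306… → 2.050

2.050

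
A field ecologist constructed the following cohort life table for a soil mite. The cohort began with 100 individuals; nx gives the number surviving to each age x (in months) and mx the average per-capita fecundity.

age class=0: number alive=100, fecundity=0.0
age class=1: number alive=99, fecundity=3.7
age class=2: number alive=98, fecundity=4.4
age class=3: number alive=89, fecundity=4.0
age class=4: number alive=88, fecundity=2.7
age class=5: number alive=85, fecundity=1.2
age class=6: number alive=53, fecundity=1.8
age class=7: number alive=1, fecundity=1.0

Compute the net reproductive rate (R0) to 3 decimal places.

15.895

lx = nx/n0 = nx/100: 1, 0.99, 0.98, 0.89, 0.88, 0.85, 0.53, 0.01
lx·mx by age: 0, 3.663, 4.312, 3.56, 2.376, 1.02, 0.954, 0.01
R0 = Σ lx·mx = 15.895 → 15.895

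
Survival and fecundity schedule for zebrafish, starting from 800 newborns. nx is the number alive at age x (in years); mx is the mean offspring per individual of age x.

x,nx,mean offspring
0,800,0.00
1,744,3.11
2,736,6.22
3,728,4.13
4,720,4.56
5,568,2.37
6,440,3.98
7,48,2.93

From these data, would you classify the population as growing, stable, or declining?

growing

lx = nx/n0 = nx/800: 1, 0.93, 0.92, 0.91, 0.9, 0.71, 0.55, 0.06
R0 = Σ lx·mx = 0 + 2.8923 + 5.7224 + 3.7583 + 4.104 + 1.6827 + 2.189 + 0.1758 = 20.5245
R0 > 1, so the population is growing.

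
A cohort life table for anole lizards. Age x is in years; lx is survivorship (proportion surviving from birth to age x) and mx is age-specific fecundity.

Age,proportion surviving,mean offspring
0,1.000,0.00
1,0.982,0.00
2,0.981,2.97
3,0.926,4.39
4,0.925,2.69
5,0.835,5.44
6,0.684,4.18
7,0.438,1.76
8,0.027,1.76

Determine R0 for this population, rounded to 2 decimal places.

lx·mx by age: 0, 0, 2.91357, 4.06514, 2.48825, 4.5424, 2.85912, 0.77088, 0.04752
R0 = Σ lx·mx = 17.68688 → 17.69

17.69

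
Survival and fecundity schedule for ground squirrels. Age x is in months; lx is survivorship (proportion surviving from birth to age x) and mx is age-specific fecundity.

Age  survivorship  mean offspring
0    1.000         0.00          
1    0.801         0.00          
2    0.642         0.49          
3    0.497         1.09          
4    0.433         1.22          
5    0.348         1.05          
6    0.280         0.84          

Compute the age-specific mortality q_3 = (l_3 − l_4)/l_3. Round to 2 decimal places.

0.13

q_3 = (l_3 − l_4) / l_3 = (0.497 − 0.433) / 0.497
     = 0.064 / 0.497 = 0.128773… → 0.13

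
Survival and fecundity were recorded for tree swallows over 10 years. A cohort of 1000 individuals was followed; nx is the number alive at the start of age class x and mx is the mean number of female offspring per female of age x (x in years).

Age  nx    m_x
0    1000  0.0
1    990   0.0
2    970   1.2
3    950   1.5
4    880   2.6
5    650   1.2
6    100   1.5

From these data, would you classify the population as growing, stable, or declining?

lx = nx/n0 = nx/1000: 1, 0.99, 0.97, 0.95, 0.88, 0.65, 0.1
R0 = Σ lx·mx = 0 + 0 + 1.164 + 1.425 + 2.288 + 0.78 + 0.15 = 5.807
R0 > 1, so the population is growing.

growing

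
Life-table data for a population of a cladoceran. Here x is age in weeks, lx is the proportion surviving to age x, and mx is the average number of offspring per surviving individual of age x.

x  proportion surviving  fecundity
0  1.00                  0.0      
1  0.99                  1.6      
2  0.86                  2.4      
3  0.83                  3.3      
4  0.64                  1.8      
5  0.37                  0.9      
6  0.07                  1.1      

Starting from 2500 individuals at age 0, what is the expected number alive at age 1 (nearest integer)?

Expected survivors = N0 · l_1 = 2500 × 0.99 = 2475 → 2475

2475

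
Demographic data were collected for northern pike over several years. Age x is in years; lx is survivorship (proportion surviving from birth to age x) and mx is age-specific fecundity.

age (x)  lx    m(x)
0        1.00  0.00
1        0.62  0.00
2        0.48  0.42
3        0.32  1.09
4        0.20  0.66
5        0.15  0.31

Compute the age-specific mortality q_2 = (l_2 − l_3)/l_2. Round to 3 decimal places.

0.333

q_2 = (l_2 − l_3) / l_2 = (0.48 − 0.32) / 0.48
     = 0.16 / 0.48 = 0.333333… → 0.333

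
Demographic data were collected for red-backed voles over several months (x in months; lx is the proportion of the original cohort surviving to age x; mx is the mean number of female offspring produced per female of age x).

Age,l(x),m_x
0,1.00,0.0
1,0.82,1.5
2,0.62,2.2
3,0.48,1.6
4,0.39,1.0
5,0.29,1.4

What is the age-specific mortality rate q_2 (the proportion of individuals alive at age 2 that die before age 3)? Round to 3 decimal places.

q_2 = (l_2 − l_3) / l_2 = (0.62 − 0.48) / 0.62
     = 0.14 / 0.62 = 0.225806… → 0.226

0.226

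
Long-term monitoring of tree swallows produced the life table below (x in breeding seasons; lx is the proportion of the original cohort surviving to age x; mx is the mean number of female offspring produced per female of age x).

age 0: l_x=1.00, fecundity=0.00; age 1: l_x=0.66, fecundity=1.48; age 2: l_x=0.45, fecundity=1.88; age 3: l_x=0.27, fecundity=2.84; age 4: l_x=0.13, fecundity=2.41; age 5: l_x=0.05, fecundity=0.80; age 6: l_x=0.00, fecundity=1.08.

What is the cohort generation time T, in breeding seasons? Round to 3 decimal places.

lx·mx: 0, 0.9768, 0.846, 0.7668, 0.3133, 0.04, 0 → R0 = 2.9429
x·lx·mx: 0, 0.9768, 1.692, 2.3004, 1.2532, 0.2, 0 → Σ = 6.4224
T = 6.4224 / 2.9429 = 2.182337… → 2.182

2.182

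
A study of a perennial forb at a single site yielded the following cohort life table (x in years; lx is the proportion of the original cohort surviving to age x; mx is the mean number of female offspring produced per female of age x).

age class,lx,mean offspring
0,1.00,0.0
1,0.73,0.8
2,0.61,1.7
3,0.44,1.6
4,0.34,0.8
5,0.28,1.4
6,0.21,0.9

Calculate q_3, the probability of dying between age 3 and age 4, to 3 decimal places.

0.227

q_3 = (l_3 − l_4) / l_3 = (0.44 − 0.34) / 0.44
     = 0.1 / 0.44 = 0.227273… → 0.227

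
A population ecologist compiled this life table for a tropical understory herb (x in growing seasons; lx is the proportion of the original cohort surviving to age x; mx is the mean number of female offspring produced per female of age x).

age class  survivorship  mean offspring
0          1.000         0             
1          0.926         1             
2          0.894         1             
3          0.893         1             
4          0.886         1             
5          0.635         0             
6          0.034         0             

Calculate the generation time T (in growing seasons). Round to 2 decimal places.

2.48

lx·mx: 0, 0.926, 0.894, 0.893, 0.886, 0, 0 → R0 = 3.599
x·lx·mx: 0, 0.926, 1.788, 2.679, 3.544, 0, 0 → Σ = 8.937
T = 8.937 / 3.599 = 2.48319… → 2.48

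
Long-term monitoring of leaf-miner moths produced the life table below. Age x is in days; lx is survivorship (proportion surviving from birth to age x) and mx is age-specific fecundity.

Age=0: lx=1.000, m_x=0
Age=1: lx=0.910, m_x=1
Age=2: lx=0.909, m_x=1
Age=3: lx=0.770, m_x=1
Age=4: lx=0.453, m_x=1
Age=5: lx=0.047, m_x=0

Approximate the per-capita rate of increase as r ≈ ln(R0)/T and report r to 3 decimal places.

R0 = Σ lx·mx = 0 + 0.91 + 0.909 + 0.77 + 0.453 + 0 = 3.042
Σ x·lx·mx = 6.85; T = 6.85/3.042 = 2.25181…
r ≈ ln(R0)/T = ln(3.042)/2.25181… = 0.49405… → 0.494

0.494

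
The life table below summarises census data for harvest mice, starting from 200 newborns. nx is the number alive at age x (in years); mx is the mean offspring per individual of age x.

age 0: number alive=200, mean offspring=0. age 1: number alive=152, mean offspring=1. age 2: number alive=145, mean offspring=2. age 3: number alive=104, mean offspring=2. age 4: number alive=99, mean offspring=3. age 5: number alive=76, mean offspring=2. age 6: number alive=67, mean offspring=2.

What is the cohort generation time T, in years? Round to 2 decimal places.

3.33

lx = nx/n0 = nx/200: 1, 0.76, 0.725, 0.52, 0.495, 0.38, 0.335
lx·mx: 0, 0.76, 1.45, 1.04, 1.485, 0.76, 0.67 → R0 = 6.165
x·lx·mx: 0, 0.76, 2.9, 3.12, 5.94, 3.8, 4.02 → Σ = 20.54
T = 20.54 / 6.165 = 3.331711… → 3.33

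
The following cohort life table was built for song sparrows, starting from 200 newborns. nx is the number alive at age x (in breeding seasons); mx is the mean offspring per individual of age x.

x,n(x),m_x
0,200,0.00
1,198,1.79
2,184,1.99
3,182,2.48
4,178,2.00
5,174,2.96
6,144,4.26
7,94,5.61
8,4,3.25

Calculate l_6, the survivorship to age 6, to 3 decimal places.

l_6 = n_6/n_0 = 144/200 = 0.72 → 0.720

0.720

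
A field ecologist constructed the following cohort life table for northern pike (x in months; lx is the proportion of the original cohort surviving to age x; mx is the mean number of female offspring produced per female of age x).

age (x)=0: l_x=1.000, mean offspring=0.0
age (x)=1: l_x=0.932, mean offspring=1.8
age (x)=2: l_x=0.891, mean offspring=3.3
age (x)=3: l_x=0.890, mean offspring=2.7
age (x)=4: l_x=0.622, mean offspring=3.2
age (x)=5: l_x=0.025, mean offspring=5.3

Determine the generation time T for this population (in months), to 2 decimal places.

2.56

lx·mx: 0, 1.6776, 2.9403, 2.403, 1.9904, 0.1325 → R0 = 9.1438
x·lx·mx: 0, 1.6776, 5.8806, 7.209, 7.9616, 0.6625 → Σ = 23.3913
T = 23.3913 / 9.1438 = 2.55816… → 2.56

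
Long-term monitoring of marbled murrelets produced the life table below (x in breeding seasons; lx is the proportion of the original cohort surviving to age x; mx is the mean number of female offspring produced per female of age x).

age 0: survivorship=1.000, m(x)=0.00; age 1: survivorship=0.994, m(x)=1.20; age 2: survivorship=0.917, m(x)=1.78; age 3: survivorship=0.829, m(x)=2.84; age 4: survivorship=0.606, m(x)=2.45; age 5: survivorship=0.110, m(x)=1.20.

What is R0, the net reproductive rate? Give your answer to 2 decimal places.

lx·mx by age: 0, 1.1928, 1.63226, 2.35436, 1.4847, 0.132
R0 = Σ lx·mx = 6.79612 → 6.80

6.80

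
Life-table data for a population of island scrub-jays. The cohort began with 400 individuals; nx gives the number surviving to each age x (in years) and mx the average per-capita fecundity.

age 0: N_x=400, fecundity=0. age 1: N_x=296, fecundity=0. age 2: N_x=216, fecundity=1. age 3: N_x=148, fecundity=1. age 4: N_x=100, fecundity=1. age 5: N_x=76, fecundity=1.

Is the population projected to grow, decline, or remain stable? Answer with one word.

lx = nx/n0 = nx/400: 1, 0.74, 0.54, 0.37, 0.25, 0.19
R0 = Σ lx·mx = 0 + 0 + 0.54 + 0.37 + 0.25 + 0.19 = 1.35
R0 > 1, so the population is growing.

growing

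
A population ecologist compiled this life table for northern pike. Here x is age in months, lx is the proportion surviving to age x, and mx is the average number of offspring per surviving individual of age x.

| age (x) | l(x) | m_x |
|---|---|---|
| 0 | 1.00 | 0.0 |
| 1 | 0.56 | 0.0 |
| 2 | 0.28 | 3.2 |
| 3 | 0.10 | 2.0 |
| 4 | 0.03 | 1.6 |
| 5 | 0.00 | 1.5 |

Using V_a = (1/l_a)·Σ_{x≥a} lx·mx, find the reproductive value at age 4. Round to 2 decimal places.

1.60

lx·mx for x ≥ 4: 0.048, 0 → sum = 0.048
V_4 = 0.048 / l_4 = 0.048 / 0.03 = 1.6 → 1.60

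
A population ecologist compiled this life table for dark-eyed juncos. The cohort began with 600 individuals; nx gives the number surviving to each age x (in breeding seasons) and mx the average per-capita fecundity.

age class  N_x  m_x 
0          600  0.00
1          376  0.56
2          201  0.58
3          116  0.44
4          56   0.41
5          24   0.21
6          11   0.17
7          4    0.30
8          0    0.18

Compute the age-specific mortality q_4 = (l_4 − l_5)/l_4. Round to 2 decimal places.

0.57

lx = nx/n0 = nx/600: 1, 0.62667…, 0.335, 0.19333…, 0.09333…, 0.04, 0.01833…, 0.00667…, 0
q_4 = (l_4 − l_5) / l_4 = (0.093333… − 0.04) / 0.093333…
     = 0.053333… / 0.093333… = 0.571429… → 0.57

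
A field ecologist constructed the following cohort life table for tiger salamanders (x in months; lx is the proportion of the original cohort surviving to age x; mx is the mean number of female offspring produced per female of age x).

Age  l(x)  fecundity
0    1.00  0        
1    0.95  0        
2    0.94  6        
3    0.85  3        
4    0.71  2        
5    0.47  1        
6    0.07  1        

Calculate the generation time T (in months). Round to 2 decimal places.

2.70

lx·mx: 0, 0, 5.64, 2.55, 1.42, 0.47, 0.07 → R0 = 10.15
x·lx·mx: 0, 0, 11.28, 7.65, 5.68, 2.35, 0.42 → Σ = 27.38
T = 27.38 / 10.15 = 2.697537… → 2.70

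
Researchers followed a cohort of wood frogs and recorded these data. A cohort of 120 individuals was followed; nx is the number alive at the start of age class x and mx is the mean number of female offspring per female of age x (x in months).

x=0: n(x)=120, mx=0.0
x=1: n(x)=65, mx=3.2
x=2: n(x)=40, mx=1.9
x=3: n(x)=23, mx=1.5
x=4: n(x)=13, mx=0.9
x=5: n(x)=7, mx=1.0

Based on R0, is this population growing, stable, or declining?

lx = nx/n0 = nx/120: 1, 0.54167…, 0.33333…, 0.19167…, 0.10833…, 0.05833…
R0 = Σ lx·mx = 0 + 1.733333… + 0.633333… + 0.2875… + 0.0975… + 0.058333… = 2.81…
R0 > 1, so the population is growing.

growing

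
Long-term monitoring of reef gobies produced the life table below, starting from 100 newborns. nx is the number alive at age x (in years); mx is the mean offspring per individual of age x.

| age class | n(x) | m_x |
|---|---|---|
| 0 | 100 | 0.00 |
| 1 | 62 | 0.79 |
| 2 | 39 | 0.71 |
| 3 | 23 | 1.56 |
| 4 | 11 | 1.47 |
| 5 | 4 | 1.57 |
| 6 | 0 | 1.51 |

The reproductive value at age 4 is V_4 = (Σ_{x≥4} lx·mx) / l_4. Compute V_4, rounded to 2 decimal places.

2.04

lx = nx/n0 = nx/100: 1, 0.62, 0.39, 0.23, 0.11, 0.04, 0
lx·mx for x ≥ 4: 0.1617, 0.0628, 0 → sum = 0.2245
V_4 = 0.2245 / l_4 = 0.2245 / 0.11 = 2.040909… → 2.04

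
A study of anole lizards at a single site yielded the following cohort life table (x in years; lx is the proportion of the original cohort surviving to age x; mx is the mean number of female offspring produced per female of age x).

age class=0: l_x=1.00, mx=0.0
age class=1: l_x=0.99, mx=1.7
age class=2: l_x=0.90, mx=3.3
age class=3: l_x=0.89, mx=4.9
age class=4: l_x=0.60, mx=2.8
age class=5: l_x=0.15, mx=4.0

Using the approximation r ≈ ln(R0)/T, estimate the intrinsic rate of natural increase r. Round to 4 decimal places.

0.8999

R0 = Σ lx·mx = 0 + 1.683 + 2.97 + 4.361 + 1.68 + 0.6 = 11.294
Σ x·lx·mx = 30.426; T = 30.426/11.294 = 2.694…
r ≈ ln(R0)/T = ln(11.294)/2.694… = 0.899879… → 0.8999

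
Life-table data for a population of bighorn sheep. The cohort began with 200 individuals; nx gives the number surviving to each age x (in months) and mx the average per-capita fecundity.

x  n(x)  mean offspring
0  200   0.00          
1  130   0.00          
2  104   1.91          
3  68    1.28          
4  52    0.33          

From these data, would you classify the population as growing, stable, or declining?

growing

lx = nx/n0 = nx/200: 1, 0.65, 0.52, 0.34, 0.26
R0 = Σ lx·mx = 0 + 0 + 0.9932 + 0.4352 + 0.0858 = 1.5142
R0 > 1, so the population is growing.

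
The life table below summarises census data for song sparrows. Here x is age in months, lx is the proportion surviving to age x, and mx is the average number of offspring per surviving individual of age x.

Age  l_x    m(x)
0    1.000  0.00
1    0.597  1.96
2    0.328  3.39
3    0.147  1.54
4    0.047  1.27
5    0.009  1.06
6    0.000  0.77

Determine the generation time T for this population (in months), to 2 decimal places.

1.69

lx·mx: 0, 1.17012, 1.11192, 0.22638, 0.05969, 0.00954, 0 → R0 = 2.57765
x·lx·mx: 0, 1.17012, 2.22384, 0.67914, 0.23876, 0.0477, 0 → Σ = 4.35956
T = 4.35956 / 2.57765 = 1.691292… → 1.69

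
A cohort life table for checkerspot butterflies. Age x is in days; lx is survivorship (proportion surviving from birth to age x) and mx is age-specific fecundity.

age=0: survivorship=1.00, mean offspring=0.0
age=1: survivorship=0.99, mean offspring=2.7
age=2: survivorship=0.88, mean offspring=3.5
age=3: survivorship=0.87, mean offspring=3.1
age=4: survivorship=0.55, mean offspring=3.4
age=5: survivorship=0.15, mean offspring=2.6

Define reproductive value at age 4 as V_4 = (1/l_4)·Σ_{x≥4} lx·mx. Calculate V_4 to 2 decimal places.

4.11

lx·mx for x ≥ 4: 1.87, 0.39 → sum = 2.26
V_4 = 2.26 / l_4 = 2.26 / 0.55 = 4.109091… → 4.11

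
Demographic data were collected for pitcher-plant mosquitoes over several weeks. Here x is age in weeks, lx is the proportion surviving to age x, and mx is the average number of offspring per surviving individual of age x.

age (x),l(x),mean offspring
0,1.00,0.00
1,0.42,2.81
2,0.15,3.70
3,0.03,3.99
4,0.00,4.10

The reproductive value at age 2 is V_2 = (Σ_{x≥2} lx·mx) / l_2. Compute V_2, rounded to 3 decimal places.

4.498

lx·mx for x ≥ 2: 0.555, 0.1197, 0 → sum = 0.6747
V_2 = 0.6747 / l_2 = 0.6747 / 0.15 = 4.498 → 4.498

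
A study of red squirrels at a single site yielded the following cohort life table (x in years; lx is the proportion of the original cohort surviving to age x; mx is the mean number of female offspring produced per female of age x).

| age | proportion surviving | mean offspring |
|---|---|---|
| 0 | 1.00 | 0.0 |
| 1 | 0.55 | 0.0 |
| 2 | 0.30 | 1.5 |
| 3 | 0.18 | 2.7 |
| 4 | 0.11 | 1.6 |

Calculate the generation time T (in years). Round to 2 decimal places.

2.75

lx·mx: 0, 0, 0.45, 0.486, 0.176 → R0 = 1.112
x·lx·mx: 0, 0, 0.9, 1.458, 0.704 → Σ = 3.062
T = 3.062 / 1.112 = 2.753597… → 2.75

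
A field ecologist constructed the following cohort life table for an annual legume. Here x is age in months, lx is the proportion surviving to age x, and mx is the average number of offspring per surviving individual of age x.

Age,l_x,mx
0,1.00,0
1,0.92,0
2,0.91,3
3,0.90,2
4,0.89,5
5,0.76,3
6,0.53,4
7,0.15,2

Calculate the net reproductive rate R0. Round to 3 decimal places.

13.680

lx·mx by age: 0, 0, 2.73, 1.8, 4.45, 2.28, 2.12, 0.3
R0 = Σ lx·mx = 13.68 → 13.680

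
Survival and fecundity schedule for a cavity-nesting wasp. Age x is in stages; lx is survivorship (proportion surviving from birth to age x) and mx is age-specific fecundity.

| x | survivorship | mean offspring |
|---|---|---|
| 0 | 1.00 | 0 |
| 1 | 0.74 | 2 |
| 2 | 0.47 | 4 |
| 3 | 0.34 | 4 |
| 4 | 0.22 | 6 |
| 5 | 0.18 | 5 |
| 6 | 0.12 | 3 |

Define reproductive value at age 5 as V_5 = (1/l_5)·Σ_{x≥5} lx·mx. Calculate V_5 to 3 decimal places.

lx·mx for x ≥ 5: 0.9, 0.36 → sum = 1.26
V_5 = 1.26 / l_5 = 1.26 / 0.18 = 7 → 7.000

7.000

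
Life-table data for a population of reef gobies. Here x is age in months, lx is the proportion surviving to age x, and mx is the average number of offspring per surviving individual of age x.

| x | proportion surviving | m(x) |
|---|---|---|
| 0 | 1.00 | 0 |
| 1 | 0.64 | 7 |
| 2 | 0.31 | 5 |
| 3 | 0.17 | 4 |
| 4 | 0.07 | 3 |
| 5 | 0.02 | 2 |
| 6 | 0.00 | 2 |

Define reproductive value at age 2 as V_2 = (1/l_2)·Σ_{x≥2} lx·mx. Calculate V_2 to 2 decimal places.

8.00

lx·mx for x ≥ 2: 1.55, 0.68, 0.21, 0.04, 0 → sum = 2.48
V_2 = 2.48 / l_2 = 2.48 / 0.31 = 8 → 8.00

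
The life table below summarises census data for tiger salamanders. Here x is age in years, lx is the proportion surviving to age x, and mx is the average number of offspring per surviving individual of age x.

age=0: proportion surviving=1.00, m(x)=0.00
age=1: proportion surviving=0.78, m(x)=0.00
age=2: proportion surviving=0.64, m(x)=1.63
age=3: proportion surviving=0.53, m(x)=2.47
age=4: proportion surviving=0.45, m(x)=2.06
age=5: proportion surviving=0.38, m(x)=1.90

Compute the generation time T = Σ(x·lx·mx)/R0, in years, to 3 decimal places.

lx·mx: 0, 0, 1.0432, 1.3091, 0.927, 0.722 → R0 = 4.0013
x·lx·mx: 0, 0, 2.0864, 3.9273, 3.708, 3.61 → Σ = 13.3317
T = 13.3317 / 4.0013 = 3.331842… → 3.332

3.332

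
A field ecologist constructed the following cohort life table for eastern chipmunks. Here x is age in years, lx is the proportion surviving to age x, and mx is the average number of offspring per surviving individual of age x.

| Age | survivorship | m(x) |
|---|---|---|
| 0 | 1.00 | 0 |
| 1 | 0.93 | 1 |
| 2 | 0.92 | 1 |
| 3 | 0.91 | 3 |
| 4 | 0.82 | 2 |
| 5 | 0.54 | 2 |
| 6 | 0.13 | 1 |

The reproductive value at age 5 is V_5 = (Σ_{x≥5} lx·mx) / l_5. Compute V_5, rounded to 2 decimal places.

lx·mx for x ≥ 5: 1.08, 0.13 → sum = 1.21
V_5 = 1.21 / l_5 = 1.21 / 0.54 = 2.240741… → 2.24

2.24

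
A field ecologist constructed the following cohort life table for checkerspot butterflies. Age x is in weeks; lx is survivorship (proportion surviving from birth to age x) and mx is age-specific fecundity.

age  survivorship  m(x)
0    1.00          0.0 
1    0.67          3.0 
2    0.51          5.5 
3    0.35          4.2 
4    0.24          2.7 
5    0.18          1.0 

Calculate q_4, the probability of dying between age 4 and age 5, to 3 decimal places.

0.250

q_4 = (l_4 − l_5) / l_4 = (0.24 − 0.18) / 0.24
     = 0.06 / 0.24 = 0.25 → 0.250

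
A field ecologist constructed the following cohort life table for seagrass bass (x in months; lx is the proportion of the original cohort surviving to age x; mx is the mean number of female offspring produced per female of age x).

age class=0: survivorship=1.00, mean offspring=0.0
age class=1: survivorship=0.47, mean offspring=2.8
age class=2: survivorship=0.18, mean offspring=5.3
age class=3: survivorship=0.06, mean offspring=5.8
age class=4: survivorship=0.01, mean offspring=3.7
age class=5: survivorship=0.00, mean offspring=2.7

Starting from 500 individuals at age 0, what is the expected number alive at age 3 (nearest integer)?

Expected survivors = N0 · l_3 = 500 × 0.06 = 30 → 30

30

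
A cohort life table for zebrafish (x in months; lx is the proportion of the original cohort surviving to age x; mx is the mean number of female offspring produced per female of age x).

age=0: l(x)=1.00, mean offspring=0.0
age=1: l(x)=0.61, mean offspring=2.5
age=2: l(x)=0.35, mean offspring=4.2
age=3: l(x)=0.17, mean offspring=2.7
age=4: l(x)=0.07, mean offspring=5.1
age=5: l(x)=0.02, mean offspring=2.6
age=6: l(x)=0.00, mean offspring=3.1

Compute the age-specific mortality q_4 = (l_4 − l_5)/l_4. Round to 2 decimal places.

0.71

q_4 = (l_4 − l_5) / l_4 = (0.07 − 0.02) / 0.07
     = 0.05 / 0.07 = 0.714286… → 0.71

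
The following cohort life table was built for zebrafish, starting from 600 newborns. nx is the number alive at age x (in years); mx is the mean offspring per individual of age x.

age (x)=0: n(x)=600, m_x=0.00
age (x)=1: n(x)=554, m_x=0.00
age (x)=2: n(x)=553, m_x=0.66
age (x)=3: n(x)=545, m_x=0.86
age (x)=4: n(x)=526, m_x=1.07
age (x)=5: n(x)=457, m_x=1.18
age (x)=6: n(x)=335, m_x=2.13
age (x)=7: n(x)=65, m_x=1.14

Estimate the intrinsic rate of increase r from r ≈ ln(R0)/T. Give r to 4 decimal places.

lx = nx/n0 = nx/600: 1, 0.92333…, 0.92167…, 0.90833…, 0.87667…, 0.76167…, 0.55833…, 0.10833…
R0 = Σ lx·mx = 0 + 0 + 0.6083… + 0.78117… + 0.93803… + 0.89877… + 1.18925… + 0.1235… = 4.539017…
Σ x·lx·mx = 19.806067…; T = 19.806067…/4.539017… = 4.36351…
r ≈ ln(R0)/T = ln(4.539017…)/4.36351… = 0.346672… → 0.3467

0.3467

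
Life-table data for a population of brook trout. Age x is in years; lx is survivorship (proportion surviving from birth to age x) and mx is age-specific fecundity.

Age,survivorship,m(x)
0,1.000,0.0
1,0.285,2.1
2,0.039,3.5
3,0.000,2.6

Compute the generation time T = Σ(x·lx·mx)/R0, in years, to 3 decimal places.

1.186

lx·mx: 0, 0.5985, 0.1365, 0 → R0 = 0.735
x·lx·mx: 0, 0.5985, 0.273, 0 → Σ = 0.8715
T = 0.8715 / 0.735 = 1.185714… → 1.186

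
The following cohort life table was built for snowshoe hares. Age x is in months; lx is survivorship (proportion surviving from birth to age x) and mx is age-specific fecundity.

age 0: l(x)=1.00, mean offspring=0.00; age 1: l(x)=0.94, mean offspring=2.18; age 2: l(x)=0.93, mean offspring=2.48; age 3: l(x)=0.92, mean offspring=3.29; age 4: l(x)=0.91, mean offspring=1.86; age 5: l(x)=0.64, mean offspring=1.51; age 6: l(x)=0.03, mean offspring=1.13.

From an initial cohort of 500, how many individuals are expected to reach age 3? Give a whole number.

460

Expected survivors = N0 · l_3 = 500 × 0.92 = 460 → 460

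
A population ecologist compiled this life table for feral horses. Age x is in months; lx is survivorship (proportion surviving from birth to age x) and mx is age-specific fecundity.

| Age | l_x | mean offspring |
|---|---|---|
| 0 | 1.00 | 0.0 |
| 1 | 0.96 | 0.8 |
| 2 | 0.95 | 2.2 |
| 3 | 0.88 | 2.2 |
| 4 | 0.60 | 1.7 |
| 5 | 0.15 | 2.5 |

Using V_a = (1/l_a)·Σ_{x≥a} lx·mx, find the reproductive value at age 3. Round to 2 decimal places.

lx·mx for x ≥ 3: 1.936, 1.02, 0.375 → sum = 3.331
V_3 = 3.331 / l_3 = 3.331 / 0.88 = 3.785227… → 3.79

3.79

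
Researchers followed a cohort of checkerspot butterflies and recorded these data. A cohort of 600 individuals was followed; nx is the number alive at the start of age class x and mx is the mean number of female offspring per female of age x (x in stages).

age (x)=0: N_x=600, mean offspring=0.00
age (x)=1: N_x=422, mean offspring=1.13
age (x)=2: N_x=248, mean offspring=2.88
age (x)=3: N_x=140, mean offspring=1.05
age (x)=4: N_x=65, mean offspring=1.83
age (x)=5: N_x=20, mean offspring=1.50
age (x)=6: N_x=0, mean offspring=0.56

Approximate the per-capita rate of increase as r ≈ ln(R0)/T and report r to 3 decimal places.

lx = nx/n0 = nx/600: 1, 0.70333…, 0.41333…, 0.23333…, 0.10833…, 0.03333…, 0
R0 = Σ lx·mx = 0 + 0.79477… + 1.1904… + 0.245… + 0.19825… + 0.05… + 0 = 2.478417…
Σ x·lx·mx = 4.953567…; T = 4.953567…/2.478417… = 1.99868…
r ≈ ln(R0)/T = ln(2.478417…)/1.99868… = 0.45411… → 0.454

0.454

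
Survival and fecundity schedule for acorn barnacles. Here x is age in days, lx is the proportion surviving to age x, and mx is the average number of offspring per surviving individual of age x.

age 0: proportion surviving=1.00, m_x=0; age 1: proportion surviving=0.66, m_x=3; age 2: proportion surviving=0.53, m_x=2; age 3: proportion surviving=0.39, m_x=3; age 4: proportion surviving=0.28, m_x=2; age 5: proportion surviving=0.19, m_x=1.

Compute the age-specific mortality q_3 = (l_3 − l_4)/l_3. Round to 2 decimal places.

0.28

q_3 = (l_3 − l_4) / l_3 = (0.39 − 0.28) / 0.39
     = 0.11 / 0.39 = 0.282051… → 0.28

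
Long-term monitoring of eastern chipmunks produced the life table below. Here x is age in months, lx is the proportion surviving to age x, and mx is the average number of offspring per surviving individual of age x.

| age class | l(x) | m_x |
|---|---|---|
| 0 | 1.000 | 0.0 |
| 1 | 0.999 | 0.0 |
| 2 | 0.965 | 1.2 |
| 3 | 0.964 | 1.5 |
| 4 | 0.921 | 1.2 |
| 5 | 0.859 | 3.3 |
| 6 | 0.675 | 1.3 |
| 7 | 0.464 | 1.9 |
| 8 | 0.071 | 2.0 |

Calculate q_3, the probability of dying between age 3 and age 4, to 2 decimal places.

q_3 = (l_3 − l_4) / l_3 = (0.964 − 0.921) / 0.964
     = 0.043 / 0.964 = 0.044606… → 0.04

0.04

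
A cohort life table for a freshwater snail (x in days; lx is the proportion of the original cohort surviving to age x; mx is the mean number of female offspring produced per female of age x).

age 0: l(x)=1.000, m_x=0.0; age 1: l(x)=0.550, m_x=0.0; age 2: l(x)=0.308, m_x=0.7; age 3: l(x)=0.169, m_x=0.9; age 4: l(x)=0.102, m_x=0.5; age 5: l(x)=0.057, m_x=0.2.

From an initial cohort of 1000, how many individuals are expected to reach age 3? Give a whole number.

169

Expected survivors = N0 · l_3 = 1000 × 0.169 = 169 → 169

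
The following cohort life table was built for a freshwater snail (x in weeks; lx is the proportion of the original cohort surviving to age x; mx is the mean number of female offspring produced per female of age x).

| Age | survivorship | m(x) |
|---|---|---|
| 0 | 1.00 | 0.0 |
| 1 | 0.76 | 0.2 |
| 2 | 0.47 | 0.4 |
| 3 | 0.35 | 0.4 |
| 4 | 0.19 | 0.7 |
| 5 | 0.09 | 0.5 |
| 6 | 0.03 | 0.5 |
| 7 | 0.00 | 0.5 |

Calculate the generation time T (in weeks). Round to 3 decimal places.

2.667

lx·mx: 0, 0.152, 0.188, 0.14, 0.133, 0.045, 0.015, 0 → R0 = 0.673
x·lx·mx: 0, 0.152, 0.376, 0.42, 0.532, 0.225, 0.09, 0 → Σ = 1.795
T = 1.795 / 0.673 = 2.667162… → 2.667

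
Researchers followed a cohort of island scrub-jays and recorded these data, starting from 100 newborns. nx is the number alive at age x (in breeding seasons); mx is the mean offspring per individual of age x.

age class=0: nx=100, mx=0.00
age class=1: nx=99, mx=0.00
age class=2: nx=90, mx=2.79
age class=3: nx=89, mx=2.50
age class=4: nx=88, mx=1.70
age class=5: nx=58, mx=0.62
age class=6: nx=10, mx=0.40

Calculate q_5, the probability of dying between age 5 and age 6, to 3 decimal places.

lx = nx/n0 = nx/100: 1, 0.99, 0.9, 0.89, 0.88, 0.58, 0.1
q_5 = (l_5 − l_6) / l_5 = (0.58 − 0.1) / 0.58
     = 0.48 / 0.58 = 0.827586… → 0.828

0.828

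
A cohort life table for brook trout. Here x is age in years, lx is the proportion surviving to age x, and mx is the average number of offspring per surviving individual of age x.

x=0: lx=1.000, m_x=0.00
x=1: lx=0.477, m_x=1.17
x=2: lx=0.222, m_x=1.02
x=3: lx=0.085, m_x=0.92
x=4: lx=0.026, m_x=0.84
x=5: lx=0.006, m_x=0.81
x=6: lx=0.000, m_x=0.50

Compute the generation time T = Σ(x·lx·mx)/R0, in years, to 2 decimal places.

1.53

lx·mx: 0, 0.55809, 0.22644, 0.0782, 0.02184, 0.00486, 0 → R0 = 0.88943
x·lx·mx: 0, 0.55809, 0.45288, 0.2346, 0.08736, 0.0243, 0 → Σ = 1.35723
T = 1.35723 / 0.88943 = 1.525955… → 1.53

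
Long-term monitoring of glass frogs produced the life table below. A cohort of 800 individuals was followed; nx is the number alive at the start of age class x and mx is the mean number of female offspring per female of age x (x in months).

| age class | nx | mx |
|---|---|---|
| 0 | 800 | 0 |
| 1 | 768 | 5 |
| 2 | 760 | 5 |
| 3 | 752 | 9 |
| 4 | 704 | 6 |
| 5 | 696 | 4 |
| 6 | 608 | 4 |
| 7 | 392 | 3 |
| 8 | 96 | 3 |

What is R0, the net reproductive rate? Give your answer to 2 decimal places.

lx = nx/n0 = nx/800: 1, 0.96, 0.95, 0.94, 0.88, 0.87, 0.76, 0.49, 0.12
lx·mx by age: 0, 4.8, 4.75, 8.46, 5.28, 3.48, 3.04, 1.47, 0.36
R0 = Σ lx·mx = 31.64 → 31.64

31.64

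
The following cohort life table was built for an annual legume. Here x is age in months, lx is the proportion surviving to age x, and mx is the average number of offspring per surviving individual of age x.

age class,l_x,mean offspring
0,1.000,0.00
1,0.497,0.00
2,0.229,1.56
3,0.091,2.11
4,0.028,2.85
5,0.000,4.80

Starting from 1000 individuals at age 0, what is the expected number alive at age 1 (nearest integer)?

Expected survivors = N0 · l_1 = 1000 × 0.497 = 497 → 497

497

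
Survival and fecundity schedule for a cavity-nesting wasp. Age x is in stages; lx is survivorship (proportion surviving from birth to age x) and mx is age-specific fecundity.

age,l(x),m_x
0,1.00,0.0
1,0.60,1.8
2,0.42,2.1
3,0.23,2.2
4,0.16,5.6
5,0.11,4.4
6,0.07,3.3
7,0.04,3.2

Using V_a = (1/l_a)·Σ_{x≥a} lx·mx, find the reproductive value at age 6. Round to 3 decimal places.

lx·mx for x ≥ 6: 0.231, 0.128 → sum = 0.359
V_6 = 0.359 / l_6 = 0.359 / 0.07 = 5.128571… → 5.129

5.129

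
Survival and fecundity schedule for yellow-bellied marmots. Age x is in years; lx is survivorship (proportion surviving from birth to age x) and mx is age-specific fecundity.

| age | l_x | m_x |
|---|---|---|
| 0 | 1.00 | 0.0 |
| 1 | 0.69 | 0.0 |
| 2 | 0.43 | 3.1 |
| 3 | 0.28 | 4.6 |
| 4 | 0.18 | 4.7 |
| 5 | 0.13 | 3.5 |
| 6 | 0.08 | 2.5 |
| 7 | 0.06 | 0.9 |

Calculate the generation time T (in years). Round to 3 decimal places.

lx·mx: 0, 0, 1.333, 1.288, 0.846, 0.455, 0.2, 0.054 → R0 = 4.176
x·lx·mx: 0, 0, 2.666, 3.864, 3.384, 2.275, 1.2, 0.378 → Σ = 13.767
T = 13.767 / 4.176 = 3.296695… → 3.297

3.297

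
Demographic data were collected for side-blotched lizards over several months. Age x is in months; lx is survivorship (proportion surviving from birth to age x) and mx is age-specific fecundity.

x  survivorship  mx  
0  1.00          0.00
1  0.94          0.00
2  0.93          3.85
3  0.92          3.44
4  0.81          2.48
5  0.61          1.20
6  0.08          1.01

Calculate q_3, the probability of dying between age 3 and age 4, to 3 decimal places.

0.120

q_3 = (l_3 − l_4) / l_3 = (0.92 − 0.81) / 0.92
     = 0.11 / 0.92 = 0.119565… → 0.120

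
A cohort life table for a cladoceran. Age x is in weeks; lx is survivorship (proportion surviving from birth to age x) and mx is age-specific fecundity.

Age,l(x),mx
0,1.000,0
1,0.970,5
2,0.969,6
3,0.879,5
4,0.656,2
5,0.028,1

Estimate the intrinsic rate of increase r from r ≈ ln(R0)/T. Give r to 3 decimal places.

1.309

R0 = Σ lx·mx = 0 + 4.85 + 5.814 + 4.395 + 1.312 + 0.028 = 16.399
Σ x·lx·mx = 35.051; T = 35.051/16.399 = 2.13739…
r ≈ ln(R0)/T = ln(16.399)/2.13739… = 1.30871… → 1.309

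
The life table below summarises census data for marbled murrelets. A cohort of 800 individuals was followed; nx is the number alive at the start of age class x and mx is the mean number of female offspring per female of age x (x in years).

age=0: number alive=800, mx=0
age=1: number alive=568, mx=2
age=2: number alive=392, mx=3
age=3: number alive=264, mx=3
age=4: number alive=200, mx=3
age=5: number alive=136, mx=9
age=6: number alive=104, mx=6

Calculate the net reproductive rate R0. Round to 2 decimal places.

lx = nx/n0 = nx/800: 1, 0.71, 0.49, 0.33, 0.25, 0.17, 0.13
lx·mx by age: 0, 1.42, 1.47, 0.99, 0.75, 1.53, 0.78
R0 = Σ lx·mx = 6.94 → 6.94

6.94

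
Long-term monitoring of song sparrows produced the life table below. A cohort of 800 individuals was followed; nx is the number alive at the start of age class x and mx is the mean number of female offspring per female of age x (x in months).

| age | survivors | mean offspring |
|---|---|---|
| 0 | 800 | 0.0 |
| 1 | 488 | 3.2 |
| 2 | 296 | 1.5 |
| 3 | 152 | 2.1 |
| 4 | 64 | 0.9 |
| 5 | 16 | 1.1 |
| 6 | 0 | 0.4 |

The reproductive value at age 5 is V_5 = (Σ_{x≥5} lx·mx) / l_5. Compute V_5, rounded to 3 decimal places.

lx = nx/n0 = nx/800: 1, 0.61, 0.37, 0.19, 0.08, 0.02, 0
lx·mx for x ≥ 5: 0.022, 0 → sum = 0.022
V_5 = 0.022 / l_5 = 0.022 / 0.02 = 1.1 → 1.100

1.100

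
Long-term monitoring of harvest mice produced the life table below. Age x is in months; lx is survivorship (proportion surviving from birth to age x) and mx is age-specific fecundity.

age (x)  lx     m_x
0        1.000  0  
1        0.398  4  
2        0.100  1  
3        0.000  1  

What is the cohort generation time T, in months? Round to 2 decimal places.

1.06

lx·mx: 0, 1.592, 0.1, 0 → R0 = 1.692
x·lx·mx: 0, 1.592, 0.2, 0 → Σ = 1.792
T = 1.792 / 1.692 = 1.059102… → 1.06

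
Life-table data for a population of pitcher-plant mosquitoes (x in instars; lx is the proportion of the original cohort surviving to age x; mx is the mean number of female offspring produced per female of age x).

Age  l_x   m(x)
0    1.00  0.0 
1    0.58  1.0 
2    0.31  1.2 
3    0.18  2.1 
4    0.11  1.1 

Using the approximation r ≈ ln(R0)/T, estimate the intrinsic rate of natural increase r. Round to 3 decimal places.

R0 = Σ lx·mx = 0 + 0.58 + 0.372 + 0.378 + 0.121 = 1.451
Σ x·lx·mx = 2.942; T = 2.942/1.451 = 2.02757…
r ≈ ln(R0)/T = ln(1.451)/2.02757… = 0.1836… → 0.184

0.184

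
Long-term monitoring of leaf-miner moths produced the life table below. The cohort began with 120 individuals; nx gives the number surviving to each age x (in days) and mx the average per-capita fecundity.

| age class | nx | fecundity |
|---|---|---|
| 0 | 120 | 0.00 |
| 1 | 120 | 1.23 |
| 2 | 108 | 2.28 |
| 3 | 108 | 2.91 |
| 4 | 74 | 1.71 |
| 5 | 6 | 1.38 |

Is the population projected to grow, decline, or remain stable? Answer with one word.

lx = nx/n0 = nx/120: 1, 1, 0.9, 0.9, 0.61667…, 0.05
R0 = Σ lx·mx = 0 + 1.23 + 2.052 + 2.619 + 1.0545… + 0.069 = 7.0245…
R0 > 1, so the population is growing.

growing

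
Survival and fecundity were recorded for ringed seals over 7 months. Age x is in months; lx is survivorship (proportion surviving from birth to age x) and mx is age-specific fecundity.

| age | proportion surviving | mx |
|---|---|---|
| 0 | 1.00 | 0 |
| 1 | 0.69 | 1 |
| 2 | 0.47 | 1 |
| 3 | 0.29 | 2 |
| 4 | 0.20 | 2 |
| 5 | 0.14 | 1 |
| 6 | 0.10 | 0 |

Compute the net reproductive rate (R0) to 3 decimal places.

2.280

lx·mx by age: 0, 0.69, 0.47, 0.58, 0.4, 0.14, 0
R0 = Σ lx·mx = 2.28 → 2.280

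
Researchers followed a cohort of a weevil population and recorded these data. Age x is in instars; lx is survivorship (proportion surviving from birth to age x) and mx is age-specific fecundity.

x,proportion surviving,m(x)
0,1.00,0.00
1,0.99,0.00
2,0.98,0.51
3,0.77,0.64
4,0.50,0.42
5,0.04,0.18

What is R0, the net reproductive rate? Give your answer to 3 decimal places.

1.210

lx·mx by age: 0, 0, 0.4998, 0.4928, 0.21, 0.0072
R0 = Σ lx·mx = 1.2098 → 1.210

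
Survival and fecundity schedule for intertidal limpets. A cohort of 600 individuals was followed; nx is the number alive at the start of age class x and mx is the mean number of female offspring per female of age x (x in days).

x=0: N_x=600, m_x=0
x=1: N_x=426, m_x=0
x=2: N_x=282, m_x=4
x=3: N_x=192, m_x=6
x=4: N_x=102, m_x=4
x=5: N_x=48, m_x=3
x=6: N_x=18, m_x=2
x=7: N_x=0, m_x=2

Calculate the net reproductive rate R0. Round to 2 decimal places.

4.78

lx = nx/n0 = nx/600: 1, 0.71, 0.47, 0.32, 0.17, 0.08, 0.03, 0
lx·mx by age: 0, 0, 1.88, 1.92, 0.68, 0.24, 0.06, 0
R0 = Σ lx·mx = 4.78 → 4.78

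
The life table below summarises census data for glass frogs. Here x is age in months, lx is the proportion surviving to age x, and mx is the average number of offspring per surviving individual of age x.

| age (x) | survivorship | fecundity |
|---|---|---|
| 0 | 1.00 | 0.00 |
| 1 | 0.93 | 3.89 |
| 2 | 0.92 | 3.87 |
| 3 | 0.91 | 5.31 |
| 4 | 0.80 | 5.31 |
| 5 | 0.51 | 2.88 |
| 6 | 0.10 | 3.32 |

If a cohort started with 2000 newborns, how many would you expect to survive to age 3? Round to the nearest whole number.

Expected survivors = N0 · l_3 = 2000 × 0.91 = 1820 → 1820

1820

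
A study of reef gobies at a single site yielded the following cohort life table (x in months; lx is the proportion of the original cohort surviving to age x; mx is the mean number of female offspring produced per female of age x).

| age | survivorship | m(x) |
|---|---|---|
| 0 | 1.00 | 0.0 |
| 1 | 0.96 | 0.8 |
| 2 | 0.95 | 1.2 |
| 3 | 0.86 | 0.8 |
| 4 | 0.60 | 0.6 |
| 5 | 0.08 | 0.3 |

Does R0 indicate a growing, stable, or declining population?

R0 = Σ lx·mx = 0 + 0.768 + 1.14 + 0.688 + 0.36 + 0.024 = 2.98
R0 > 1, so the population is growing.

growing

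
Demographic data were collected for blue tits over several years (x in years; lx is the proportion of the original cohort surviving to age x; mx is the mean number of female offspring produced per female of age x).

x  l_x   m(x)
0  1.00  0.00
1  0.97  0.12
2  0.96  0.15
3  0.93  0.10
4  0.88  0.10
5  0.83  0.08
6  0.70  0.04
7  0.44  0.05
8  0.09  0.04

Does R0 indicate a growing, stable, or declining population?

R0 = Σ lx·mx = 0 + 0.1164 + 0.144 + 0.093 + 0.088 + 0.0664 + 0.028 + 0.022 + 0.0036 = 0.5614
R0 < 1, so the population is declining.

declining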